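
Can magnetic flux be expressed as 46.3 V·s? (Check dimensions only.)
Yes

magnetic flux has SI base units: kg * m^2 / (A * s^2)
V·s reduces to the same SI base units, so it is a valid unit for magnetic flux.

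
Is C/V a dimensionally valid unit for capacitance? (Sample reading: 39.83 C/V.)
Yes

capacitance has SI base units: A^2 * s^4 / (kg * m^2)
C/V reduces to the same SI base units, so it is a valid unit for capacitance.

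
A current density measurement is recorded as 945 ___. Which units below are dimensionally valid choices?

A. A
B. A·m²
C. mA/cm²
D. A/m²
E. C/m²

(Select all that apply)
C, D

current density has SI base units: A / m^2

Checking each option against A / m^2:
  A. A: ✗ does not match
  B. A·m²: ✗ does not match
  C. mA/cm²: ✓ matches
  D. A/m²: ✓ matches
  E. C/m²: ✗ does not match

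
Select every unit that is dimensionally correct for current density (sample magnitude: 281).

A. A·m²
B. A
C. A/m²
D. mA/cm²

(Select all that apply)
C, D

current density has SI base units: A / m^2

Checking each option against A / m^2:
  A. A·m²: ✗ does not match
  B. A: ✗ does not match
  C. A/m²: ✓ matches
  D. mA/cm²: ✓ matches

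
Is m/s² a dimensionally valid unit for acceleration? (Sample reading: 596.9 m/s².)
Yes

acceleration has SI base units: m / s^2
m/s² reduces to the same SI base units, so it is a valid unit for acceleration.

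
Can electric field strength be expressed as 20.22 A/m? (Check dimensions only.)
No

electric field strength has SI base units: kg * m / (A * s^3)
A/m does NOT reduce to kg * m / (A * s^3); a valid unit for electric field strength would be e.g. V/m.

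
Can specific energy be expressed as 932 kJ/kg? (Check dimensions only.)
Yes

specific energy has SI base units: m^2 / s^2
kJ/kg reduces to the same SI base units, so it is a valid unit for specific energy.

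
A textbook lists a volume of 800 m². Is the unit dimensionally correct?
No

volume has SI base units: m^3
m² does NOT reduce to m^3; a valid unit for volume would be e.g. m³.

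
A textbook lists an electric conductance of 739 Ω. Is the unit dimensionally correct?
No

electric conductance has SI base units: A^2 * s^3 / (kg * m^2)
Ω does NOT reduce to A^2 * s^3 / (kg * m^2); a valid unit for electric conductance would be e.g. S.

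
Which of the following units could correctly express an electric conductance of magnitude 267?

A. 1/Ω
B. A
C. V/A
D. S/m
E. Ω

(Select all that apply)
A

electric conductance has SI base units: A^2 * s^3 / (kg * m^2)

Checking each option against A^2 * s^3 / (kg * m^2):
  A. 1/Ω: ✓ matches
  B. A: ✗ does not match
  C. V/A: ✗ does not match
  D. S/m: ✗ does not match
  E. Ω: ✗ does not match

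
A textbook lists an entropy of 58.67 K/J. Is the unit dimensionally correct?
No

entropy has SI base units: kg * m^2 / (s^2 * K)
K/J does NOT reduce to kg * m^2 / (s^2 * K); a valid unit for entropy would be e.g. J/K.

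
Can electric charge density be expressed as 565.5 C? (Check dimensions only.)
No

electric charge density has SI base units: A * s / m^3
C does NOT reduce to A * s / m^3; a valid unit for electric charge density would be e.g. C/m³.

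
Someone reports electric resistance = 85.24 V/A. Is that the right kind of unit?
Yes

electric resistance has SI base units: kg * m^2 / (A^2 * s^3)
V/A reduces to the same SI base units, so it is a valid unit for electric resistance.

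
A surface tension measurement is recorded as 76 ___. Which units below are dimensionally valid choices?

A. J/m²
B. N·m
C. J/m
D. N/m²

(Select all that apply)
A

surface tension has SI base units: kg / s^2

Checking each option against kg / s^2:
  A. J/m²: ✓ matches
  B. N·m: ✗ does not match
  C. J/m: ✗ does not match
  D. N/m²: ✗ does not match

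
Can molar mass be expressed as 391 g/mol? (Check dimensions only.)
Yes

molar mass has SI base units: kg / mol
g/mol reduces to the same SI base units, so it is a valid unit for molar mass.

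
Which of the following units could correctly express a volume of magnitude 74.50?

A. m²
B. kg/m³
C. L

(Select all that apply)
C

volume has SI base units: m^3

Checking each option against m^3:
  A. m²: ✗ does not match
  B. kg/m³: ✗ does not match
  C. L: ✓ matches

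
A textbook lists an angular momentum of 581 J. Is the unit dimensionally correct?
No

angular momentum has SI base units: kg * m^2 / s
J does NOT reduce to kg * m^2 / s; a valid unit for angular momentum would be e.g. kg·m²/s.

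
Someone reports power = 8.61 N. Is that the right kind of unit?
No

power has SI base units: kg * m^2 / s^3
N does NOT reduce to kg * m^2 / s^3; a valid unit for power would be e.g. W.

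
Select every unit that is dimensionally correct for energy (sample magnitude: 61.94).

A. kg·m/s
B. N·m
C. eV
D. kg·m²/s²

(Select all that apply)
B, C, D

energy has SI base units: kg * m^2 / s^2

Checking each option against kg * m^2 / s^2:
  A. kg·m/s: ✗ does not match
  B. N·m: ✓ matches
  C. eV: ✓ matches
  D. kg·m²/s²: ✓ matches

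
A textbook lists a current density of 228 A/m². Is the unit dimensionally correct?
Yes

current density has SI base units: A / m^2
A/m² reduces to the same SI base units, so it is a valid unit for current density.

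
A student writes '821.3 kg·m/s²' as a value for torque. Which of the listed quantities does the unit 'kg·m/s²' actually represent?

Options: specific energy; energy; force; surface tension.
force

torque should have units dimensionally equivalent to kg * m^2 / s^2 (e.g. N·m).
The given unit 'kg·m/s²' reduces to kg * m / s^2. Of the listed options, that is the dimensionality of force.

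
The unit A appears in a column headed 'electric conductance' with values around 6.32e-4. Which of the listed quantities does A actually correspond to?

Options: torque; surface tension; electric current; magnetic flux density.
electric current

electric conductance should have units dimensionally equivalent to A^2 * s^3 / (kg * m^2) (e.g. S).
The given unit 'A' reduces to A. Of the listed options, that is the dimensionality of electric current.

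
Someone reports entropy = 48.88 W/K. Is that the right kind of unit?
No

entropy has SI base units: kg * m^2 / (s^2 * K)
W/K does NOT reduce to kg * m^2 / (s^2 * K); a valid unit for entropy would be e.g. J/K.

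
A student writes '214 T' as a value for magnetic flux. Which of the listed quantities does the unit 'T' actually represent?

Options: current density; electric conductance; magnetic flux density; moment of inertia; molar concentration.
magnetic flux density

magnetic flux should have units dimensionally equivalent to kg * m^2 / (A * s^2) (e.g. Wb).
The given unit 'T' reduces to kg / (A * s^2). Of the listed options, that is the dimensionality of magnetic flux density.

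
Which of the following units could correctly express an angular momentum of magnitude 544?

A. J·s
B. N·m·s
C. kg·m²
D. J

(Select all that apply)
A, B

angular momentum has SI base units: kg * m^2 / s

Checking each option against kg * m^2 / s:
  A. J·s: ✓ matches
  B. N·m·s: ✓ matches
  C. kg·m²: ✗ does not match
  D. J: ✗ does not match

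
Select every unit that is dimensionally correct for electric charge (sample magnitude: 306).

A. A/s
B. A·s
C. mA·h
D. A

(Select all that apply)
B, C

electric charge has SI base units: A * s

Checking each option against A * s:
  A. A/s: ✗ does not match
  B. A·s: ✓ matches
  C. mA·h: ✓ matches
  D. A: ✗ does not match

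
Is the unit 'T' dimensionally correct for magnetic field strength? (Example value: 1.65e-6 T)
No

magnetic field strength has SI base units: A / m
T does NOT reduce to A / m; a valid unit for magnetic field strength would be e.g. A/m.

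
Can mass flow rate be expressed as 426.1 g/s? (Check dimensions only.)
Yes

mass flow rate has SI base units: kg / s
g/s reduces to the same SI base units, so it is a valid unit for mass flow rate.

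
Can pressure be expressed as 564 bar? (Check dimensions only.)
Yes

pressure has SI base units: kg / (m * s^2)
bar reduces to the same SI base units, so it is a valid unit for pressure.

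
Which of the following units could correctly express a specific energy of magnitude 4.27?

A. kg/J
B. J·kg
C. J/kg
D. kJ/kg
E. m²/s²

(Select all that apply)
C, D, E

specific energy has SI base units: m^2 / s^2

Checking each option against m^2 / s^2:
  A. kg/J: ✗ does not match
  B. J·kg: ✗ does not match
  C. J/kg: ✓ matches
  D. kJ/kg: ✓ matches
  E. m²/s²: ✓ matches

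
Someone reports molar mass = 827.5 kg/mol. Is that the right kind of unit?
Yes

molar mass has SI base units: kg / mol
kg/mol reduces to the same SI base units, so it is a valid unit for molar mass.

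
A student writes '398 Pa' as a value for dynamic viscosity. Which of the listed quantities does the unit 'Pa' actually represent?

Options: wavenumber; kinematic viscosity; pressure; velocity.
pressure

dynamic viscosity should have units dimensionally equivalent to kg / (m * s) (e.g. Pa·s).
The given unit 'Pa' reduces to kg / (m * s^2). Of the listed options, that is the dimensionality of pressure.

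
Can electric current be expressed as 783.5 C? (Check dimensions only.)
No

electric current has SI base units: A
C does NOT reduce to A; a valid unit for electric current would be e.g. A.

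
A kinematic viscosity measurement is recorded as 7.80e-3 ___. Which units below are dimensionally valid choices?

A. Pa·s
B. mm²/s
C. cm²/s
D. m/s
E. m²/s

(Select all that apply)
B, C, E

kinematic viscosity has SI base units: m^2 / s

Checking each option against m^2 / s:
  A. Pa·s: ✗ does not match
  B. mm²/s: ✓ matches
  C. cm²/s: ✓ matches
  D. m/s: ✗ does not match
  E. m²/s: ✓ matches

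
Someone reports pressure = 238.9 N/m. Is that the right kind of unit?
No

pressure has SI base units: kg / (m * s^2)
N/m does NOT reduce to kg / (m * s^2); a valid unit for pressure would be e.g. Pa.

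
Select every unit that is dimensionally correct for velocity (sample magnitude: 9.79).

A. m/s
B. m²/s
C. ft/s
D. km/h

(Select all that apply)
A, C, D

velocity has SI base units: m / s

Checking each option against m / s:
  A. m/s: ✓ matches
  B. m²/s: ✗ does not match
  C. ft/s: ✓ matches
  D. km/h: ✓ matches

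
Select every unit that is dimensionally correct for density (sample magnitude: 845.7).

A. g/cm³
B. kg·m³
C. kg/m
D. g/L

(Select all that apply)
A, D

density has SI base units: kg / m^3

Checking each option against kg / m^3:
  A. g/cm³: ✓ matches
  B. kg·m³: ✗ does not match
  C. kg/m: ✗ does not match
  D. g/L: ✓ matches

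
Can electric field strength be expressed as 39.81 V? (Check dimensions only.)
No

electric field strength has SI base units: kg * m / (A * s^3)
V does NOT reduce to kg * m / (A * s^3); a valid unit for electric field strength would be e.g. V/m.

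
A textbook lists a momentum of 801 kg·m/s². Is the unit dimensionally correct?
No

momentum has SI base units: kg * m / s
kg·m/s² does NOT reduce to kg * m / s; a valid unit for momentum would be e.g. kg·m/s.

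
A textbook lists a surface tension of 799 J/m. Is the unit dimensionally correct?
No

surface tension has SI base units: kg / s^2
J/m does NOT reduce to kg / s^2; a valid unit for surface tension would be e.g. N/m.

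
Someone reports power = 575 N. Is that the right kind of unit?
No

power has SI base units: kg * m^2 / s^3
N does NOT reduce to kg * m^2 / s^3; a valid unit for power would be e.g. W.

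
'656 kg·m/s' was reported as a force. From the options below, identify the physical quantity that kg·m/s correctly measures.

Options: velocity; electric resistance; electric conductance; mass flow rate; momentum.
momentum

force should have units dimensionally equivalent to kg * m / s^2 (e.g. N).
The given unit 'kg·m/s' reduces to kg * m / s. Of the listed options, that is the dimensionality of momentum.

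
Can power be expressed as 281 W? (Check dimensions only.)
Yes

power has SI base units: kg * m^2 / s^3
W reduces to the same SI base units, so it is a valid unit for power.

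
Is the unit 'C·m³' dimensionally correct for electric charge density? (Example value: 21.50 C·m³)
No

electric charge density has SI base units: A * s / m^3
C·m³ does NOT reduce to A * s / m^3; a valid unit for electric charge density would be e.g. C/m³.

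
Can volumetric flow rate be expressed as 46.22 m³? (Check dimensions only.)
No

volumetric flow rate has SI base units: m^3 / s
m³ does NOT reduce to m^3 / s; a valid unit for volumetric flow rate would be e.g. m³/s.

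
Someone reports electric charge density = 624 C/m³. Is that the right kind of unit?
Yes

electric charge density has SI base units: A * s / m^3
C/m³ reduces to the same SI base units, so it is a valid unit for electric charge density.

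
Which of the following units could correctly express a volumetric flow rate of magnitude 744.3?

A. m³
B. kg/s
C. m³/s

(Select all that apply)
C

volumetric flow rate has SI base units: m^3 / s

Checking each option against m^3 / s:
  A. m³: ✗ does not match
  B. kg/s: ✗ does not match
  C. m³/s: ✓ matches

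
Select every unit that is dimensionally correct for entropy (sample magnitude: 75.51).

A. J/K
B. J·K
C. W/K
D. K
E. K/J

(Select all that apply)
A

entropy has SI base units: kg * m^2 / (s^2 * K)

Checking each option against kg * m^2 / (s^2 * K):
  A. J/K: ✓ matches
  B. J·K: ✗ does not match
  C. W/K: ✗ does not match
  D. K: ✗ does not match
  E. K/J: ✗ does not match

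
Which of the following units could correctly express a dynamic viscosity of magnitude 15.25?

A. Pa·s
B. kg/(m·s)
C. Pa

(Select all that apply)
A, B

dynamic viscosity has SI base units: kg / (m * s)

Checking each option against kg / (m * s):
  A. Pa·s: ✓ matches
  B. kg/(m·s): ✓ matches
  C. Pa: ✗ does not match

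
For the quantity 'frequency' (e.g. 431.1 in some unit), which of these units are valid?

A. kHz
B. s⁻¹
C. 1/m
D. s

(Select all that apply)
A, B

frequency has SI base units: 1 / s

Checking each option against 1 / s:
  A. kHz: ✓ matches
  B. s⁻¹: ✓ matches
  C. 1/m: ✗ does not match
  D. s: ✗ does not match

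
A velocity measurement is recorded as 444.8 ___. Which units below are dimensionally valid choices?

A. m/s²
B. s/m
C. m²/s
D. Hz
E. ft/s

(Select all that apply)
E

velocity has SI base units: m / s

Checking each option against m / s:
  A. m/s²: ✗ does not match
  B. s/m: ✗ does not match
  C. m²/s: ✗ does not match
  D. Hz: ✗ does not match
  E. ft/s: ✓ matches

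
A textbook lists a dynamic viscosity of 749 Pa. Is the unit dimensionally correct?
No

dynamic viscosity has SI base units: kg / (m * s)
Pa does NOT reduce to kg / (m * s); a valid unit for dynamic viscosity would be e.g. Pa·s.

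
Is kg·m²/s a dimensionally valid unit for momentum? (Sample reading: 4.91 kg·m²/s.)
No

momentum has SI base units: kg * m / s
kg·m²/s does NOT reduce to kg * m / s; a valid unit for momentum would be e.g. kg·m/s.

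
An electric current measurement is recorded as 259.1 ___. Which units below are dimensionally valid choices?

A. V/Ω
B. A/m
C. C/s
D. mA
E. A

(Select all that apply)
A, C, D, E

electric current has SI base units: A

Checking each option against A:
  A. V/Ω: ✓ matches
  B. A/m: ✗ does not match
  C. C/s: ✓ matches
  D. mA: ✓ matches
  E. A: ✓ matches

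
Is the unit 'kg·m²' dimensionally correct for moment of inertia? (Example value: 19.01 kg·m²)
Yes

moment of inertia has SI base units: kg * m^2
kg·m² reduces to the same SI base units, so it is a valid unit for moment of inertia.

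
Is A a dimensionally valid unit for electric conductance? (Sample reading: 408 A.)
No

electric conductance has SI base units: A^2 * s^3 / (kg * m^2)
A does NOT reduce to A^2 * s^3 / (kg * m^2); a valid unit for electric conductance would be e.g. S.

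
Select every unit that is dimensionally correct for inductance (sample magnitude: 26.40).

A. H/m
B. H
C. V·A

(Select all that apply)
B

inductance has SI base units: kg * m^2 / (A^2 * s^2)

Checking each option against kg * m^2 / (A^2 * s^2):
  A. H/m: ✗ does not match
  B. H: ✓ matches
  C. V·A: ✗ does not match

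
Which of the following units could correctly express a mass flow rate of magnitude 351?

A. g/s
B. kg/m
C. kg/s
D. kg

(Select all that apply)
A, C

mass flow rate has SI base units: kg / s

Checking each option against kg / s:
  A. g/s: ✓ matches
  B. kg/m: ✗ does not match
  C. kg/s: ✓ matches
  D. kg: ✗ does not match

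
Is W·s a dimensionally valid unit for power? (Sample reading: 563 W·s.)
No

power has SI base units: kg * m^2 / s^3
W·s does NOT reduce to kg * m^2 / s^3; a valid unit for power would be e.g. W.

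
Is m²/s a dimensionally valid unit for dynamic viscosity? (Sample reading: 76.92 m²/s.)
No

dynamic viscosity has SI base units: kg / (m * s)
m²/s does NOT reduce to kg / (m * s); a valid unit for dynamic viscosity would be e.g. Pa·s.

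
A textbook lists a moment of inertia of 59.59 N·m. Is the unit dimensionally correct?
No

moment of inertia has SI base units: kg * m^2
N·m does NOT reduce to kg * m^2; a valid unit for moment of inertia would be e.g. kg·m².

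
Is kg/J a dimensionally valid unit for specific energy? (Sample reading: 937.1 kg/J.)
No

specific energy has SI base units: m^2 / s^2
kg/J does NOT reduce to m^2 / s^2; a valid unit for specific energy would be e.g. J/kg.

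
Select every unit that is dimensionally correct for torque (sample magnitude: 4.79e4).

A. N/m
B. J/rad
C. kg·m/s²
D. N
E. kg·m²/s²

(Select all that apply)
B, E

torque has SI base units: kg * m^2 / s^2

Checking each option against kg * m^2 / s^2:
  A. N/m: ✗ does not match
  B. J/rad: ✓ matches
  C. kg·m/s²: ✗ does not match
  D. N: ✗ does not match
  E. kg·m²/s²: ✓ matches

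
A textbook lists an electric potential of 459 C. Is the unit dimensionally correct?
No

electric potential has SI base units: kg * m^2 / (A * s^3)
C does NOT reduce to kg * m^2 / (A * s^3); a valid unit for electric potential would be e.g. V.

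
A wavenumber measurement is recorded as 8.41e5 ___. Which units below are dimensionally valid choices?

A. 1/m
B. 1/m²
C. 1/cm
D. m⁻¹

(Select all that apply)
A, C, D

wavenumber has SI base units: 1 / m

Checking each option against 1 / m:
  A. 1/m: ✓ matches
  B. 1/m²: ✗ does not match
  C. 1/cm: ✓ matches
  D. m⁻¹: ✓ matches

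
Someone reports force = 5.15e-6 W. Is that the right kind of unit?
No

force has SI base units: kg * m / s^2
W does NOT reduce to kg * m / s^2; a valid unit for force would be e.g. N.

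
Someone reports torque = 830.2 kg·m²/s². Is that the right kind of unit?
Yes

torque has SI base units: kg * m^2 / s^2
kg·m²/s² reduces to the same SI base units, so it is a valid unit for torque.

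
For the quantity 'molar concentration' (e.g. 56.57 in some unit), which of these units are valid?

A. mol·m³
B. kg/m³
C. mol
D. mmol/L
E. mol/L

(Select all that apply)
D, E

molar concentration has SI base units: mol / m^3

Checking each option against mol / m^3:
  A. mol·m³: ✗ does not match
  B. kg/m³: ✗ does not match
  C. mol: ✗ does not match
  D. mmol/L: ✓ matches
  E. mol/L: ✓ matches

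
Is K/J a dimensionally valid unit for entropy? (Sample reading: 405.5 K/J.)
No

entropy has SI base units: kg * m^2 / (s^2 * K)
K/J does NOT reduce to kg * m^2 / (s^2 * K); a valid unit for entropy would be e.g. J/K.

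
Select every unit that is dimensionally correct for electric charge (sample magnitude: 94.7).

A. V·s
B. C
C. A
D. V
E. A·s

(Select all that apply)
B, E

electric charge has SI base units: A * s

Checking each option against A * s:
  A. V·s: ✗ does not match
  B. C: ✓ matches
  C. A: ✗ does not match
  D. V: ✗ does not match
  E. A·s: ✓ matches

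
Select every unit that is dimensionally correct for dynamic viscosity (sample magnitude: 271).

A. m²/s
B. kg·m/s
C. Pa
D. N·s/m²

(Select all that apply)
D

dynamic viscosity has SI base units: kg / (m * s)

Checking each option against kg / (m * s):
  A. m²/s: ✗ does not match
  B. kg·m/s: ✗ does not match
  C. Pa: ✗ does not match
  D. N·s/m²: ✓ matches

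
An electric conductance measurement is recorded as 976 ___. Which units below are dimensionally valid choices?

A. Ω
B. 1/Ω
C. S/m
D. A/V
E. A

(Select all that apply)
B, D

electric conductance has SI base units: A^2 * s^3 / (kg * m^2)

Checking each option against A^2 * s^3 / (kg * m^2):
  A. Ω: ✗ does not match
  B. 1/Ω: ✓ matches
  C. S/m: ✗ does not match
  D. A/V: ✓ matches
  E. A: ✗ does not match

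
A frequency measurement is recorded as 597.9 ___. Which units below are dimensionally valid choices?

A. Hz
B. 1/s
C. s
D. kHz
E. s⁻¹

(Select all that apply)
A, B, D, E

frequency has SI base units: 1 / s

Checking each option against 1 / s:
  A. Hz: ✓ matches
  B. 1/s: ✓ matches
  C. s: ✗ does not match
  D. kHz: ✓ matches
  E. s⁻¹: ✓ matches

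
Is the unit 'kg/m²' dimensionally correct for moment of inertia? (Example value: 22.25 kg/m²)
No

moment of inertia has SI base units: kg * m^2
kg/m² does NOT reduce to kg * m^2; a valid unit for moment of inertia would be e.g. kg·m².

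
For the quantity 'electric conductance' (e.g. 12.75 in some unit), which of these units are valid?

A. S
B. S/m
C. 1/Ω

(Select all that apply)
A, C

electric conductance has SI base units: A^2 * s^3 / (kg * m^2)

Checking each option against A^2 * s^3 / (kg * m^2):
  A. S: ✓ matches
  B. S/m: ✗ does not match
  C. 1/Ω: ✓ matches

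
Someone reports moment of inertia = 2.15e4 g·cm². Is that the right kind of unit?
Yes

moment of inertia has SI base units: kg * m^2
g·cm² reduces to the same SI base units, so it is a valid unit for moment of inertia.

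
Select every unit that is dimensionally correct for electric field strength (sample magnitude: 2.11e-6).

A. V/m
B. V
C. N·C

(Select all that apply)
A

electric field strength has SI base units: kg * m / (A * s^3)

Checking each option against kg * m / (A * s^3):
  A. V/m: ✓ matches
  B. V: ✗ does not match
  C. N·C: ✗ does not match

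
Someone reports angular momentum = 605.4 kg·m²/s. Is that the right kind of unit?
Yes

angular momentum has SI base units: kg * m^2 / s
kg·m²/s reduces to the same SI base units, so it is a valid unit for angular momentum.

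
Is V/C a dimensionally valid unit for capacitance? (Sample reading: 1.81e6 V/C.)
No

capacitance has SI base units: A^2 * s^4 / (kg * m^2)
V/C does NOT reduce to A^2 * s^4 / (kg * m^2); a valid unit for capacitance would be e.g. F.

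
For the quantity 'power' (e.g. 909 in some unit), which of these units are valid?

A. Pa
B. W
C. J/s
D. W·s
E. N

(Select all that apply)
B, C

power has SI base units: kg * m^2 / s^3

Checking each option against kg * m^2 / s^3:
  A. Pa: ✗ does not match
  B. W: ✓ matches
  C. J/s: ✓ matches
  D. W·s: ✗ does not match
  E. N: ✗ does not match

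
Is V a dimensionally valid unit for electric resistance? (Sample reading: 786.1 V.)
No

electric resistance has SI base units: kg * m^2 / (A^2 * s^3)
V does NOT reduce to kg * m^2 / (A^2 * s^3); a valid unit for electric resistance would be e.g. Ω.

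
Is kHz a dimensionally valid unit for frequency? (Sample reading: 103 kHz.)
Yes

frequency has SI base units: 1 / s
kHz reduces to the same SI base units, so it is a valid unit for frequency.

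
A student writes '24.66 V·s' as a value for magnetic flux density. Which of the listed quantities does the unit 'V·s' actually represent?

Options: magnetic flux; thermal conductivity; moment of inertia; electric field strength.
magnetic flux

magnetic flux density should have units dimensionally equivalent to kg / (A * s^2) (e.g. T).
The given unit 'V·s' reduces to kg * m^2 / (A * s^2). Of the listed options, that is the dimensionality of magnetic flux.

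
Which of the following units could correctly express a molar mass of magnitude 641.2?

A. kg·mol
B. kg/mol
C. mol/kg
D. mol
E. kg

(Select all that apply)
B

molar mass has SI base units: kg / mol

Checking each option against kg / mol:
  A. kg·mol: ✗ does not match
  B. kg/mol: ✓ matches
  C. mol/kg: ✗ does not match
  D. mol: ✗ does not match
  E. kg: ✗ does not match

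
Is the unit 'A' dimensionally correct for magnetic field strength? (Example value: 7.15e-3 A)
No

magnetic field strength has SI base units: A / m
A does NOT reduce to A / m; a valid unit for magnetic field strength would be e.g. A/m.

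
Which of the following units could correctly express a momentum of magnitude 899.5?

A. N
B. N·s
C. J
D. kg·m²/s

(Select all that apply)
B

momentum has SI base units: kg * m / s

Checking each option against kg * m / s:
  A. N: ✗ does not match
  B. N·s: ✓ matches
  C. J: ✗ does not match
  D. kg·m²/s: ✗ does not match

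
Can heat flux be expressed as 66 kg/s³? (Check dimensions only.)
Yes

heat flux has SI base units: kg / s^3
kg/s³ reduces to the same SI base units, so it is a valid unit for heat flux.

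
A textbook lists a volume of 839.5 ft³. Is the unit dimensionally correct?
Yes

volume has SI base units: m^3
ft³ reduces to the same SI base units, so it is a valid unit for volume.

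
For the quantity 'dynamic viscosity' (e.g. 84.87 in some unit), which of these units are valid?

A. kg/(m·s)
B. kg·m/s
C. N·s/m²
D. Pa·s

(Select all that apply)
A, C, D

dynamic viscosity has SI base units: kg / (m * s)

Checking each option against kg / (m * s):
  A. kg/(m·s): ✓ matches
  B. kg·m/s: ✗ does not match
  C. N·s/m²: ✓ matches
  D. Pa·s: ✓ matches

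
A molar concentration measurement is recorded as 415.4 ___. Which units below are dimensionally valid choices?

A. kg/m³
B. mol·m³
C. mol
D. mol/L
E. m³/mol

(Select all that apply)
D

molar concentration has SI base units: mol / m^3

Checking each option against mol / m^3:
  A. kg/m³: ✗ does not match
  B. mol·m³: ✗ does not match
  C. mol: ✗ does not match
  D. mol/L: ✓ matches
  E. m³/mol: ✗ does not match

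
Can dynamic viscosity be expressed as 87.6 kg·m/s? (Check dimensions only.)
No

dynamic viscosity has SI base units: kg / (m * s)
kg·m/s does NOT reduce to kg / (m * s); a valid unit for dynamic viscosity would be e.g. Pa·s.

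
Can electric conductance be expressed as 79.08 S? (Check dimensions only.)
Yes

electric conductance has SI base units: A^2 * s^3 / (kg * m^2)
S reduces to the same SI base units, so it is a valid unit for electric conductance.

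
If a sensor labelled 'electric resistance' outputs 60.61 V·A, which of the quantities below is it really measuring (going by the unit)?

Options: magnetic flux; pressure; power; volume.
power

electric resistance should have units dimensionally equivalent to kg * m^2 / (A^2 * s^3) (e.g. Ω).
The given unit 'V·A' reduces to kg * m^2 / s^3. Of the listed options, that is the dimensionality of power.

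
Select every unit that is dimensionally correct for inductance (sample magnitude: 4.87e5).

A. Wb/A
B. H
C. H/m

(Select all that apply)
A, B

inductance has SI base units: kg * m^2 / (A^2 * s^2)

Checking each option against kg * m^2 / (A^2 * s^2):
  A. Wb/A: ✓ matches
  B. H: ✓ matches
  C. H/m: ✗ does not match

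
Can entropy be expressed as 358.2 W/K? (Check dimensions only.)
No

entropy has SI base units: kg * m^2 / (s^2 * K)
W/K does NOT reduce to kg * m^2 / (s^2 * K); a valid unit for entropy would be e.g. J/K.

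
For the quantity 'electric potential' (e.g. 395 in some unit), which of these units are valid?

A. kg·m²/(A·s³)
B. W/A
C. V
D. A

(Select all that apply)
A, B, C

electric potential has SI base units: kg * m^2 / (A * s^3)

Checking each option against kg * m^2 / (A * s^3):
  A. kg·m²/(A·s³): ✓ matches
  B. W/A: ✓ matches
  C. V: ✓ matches
  D. A: ✗ does not match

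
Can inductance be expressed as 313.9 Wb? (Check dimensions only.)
No

inductance has SI base units: kg * m^2 / (A^2 * s^2)
Wb does NOT reduce to kg * m^2 / (A^2 * s^2); a valid unit for inductance would be e.g. H.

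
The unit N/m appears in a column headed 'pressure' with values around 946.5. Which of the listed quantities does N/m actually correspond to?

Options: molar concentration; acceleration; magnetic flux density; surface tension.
surface tension

pressure should have units dimensionally equivalent to kg / (m * s^2) (e.g. Pa).
The given unit 'N/m' reduces to kg / s^2. Of the listed options, that is the dimensionality of surface tension.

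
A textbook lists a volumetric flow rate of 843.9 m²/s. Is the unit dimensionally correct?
No

volumetric flow rate has SI base units: m^3 / s
m²/s does NOT reduce to m^3 / s; a valid unit for volumetric flow rate would be e.g. m³/s.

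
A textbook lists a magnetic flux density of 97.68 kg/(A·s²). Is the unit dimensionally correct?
Yes

magnetic flux density has SI base units: kg / (A * s^2)
kg/(A·s²) reduces to the same SI base units, so it is a valid unit for magnetic flux density.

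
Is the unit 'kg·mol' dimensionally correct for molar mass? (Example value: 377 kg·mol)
No

molar mass has SI base units: kg / mol
kg·mol does NOT reduce to kg / mol; a valid unit for molar mass would be e.g. kg/mol.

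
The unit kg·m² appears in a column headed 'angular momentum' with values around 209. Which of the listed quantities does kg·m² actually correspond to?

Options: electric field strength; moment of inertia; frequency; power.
moment of inertia

angular momentum should have units dimensionally equivalent to kg * m^2 / s (e.g. kg·m²/s).
The given unit 'kg·m²' reduces to kg * m^2. Of the listed options, that is the dimensionality of moment of inertia.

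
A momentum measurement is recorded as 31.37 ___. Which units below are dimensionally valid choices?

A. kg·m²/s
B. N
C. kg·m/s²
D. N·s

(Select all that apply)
D

momentum has SI base units: kg * m / s

Checking each option against kg * m / s:
  A. kg·m²/s: ✗ does not match
  B. N: ✗ does not match
  C. kg·m/s²: ✗ does not match
  D. N·s: ✓ matches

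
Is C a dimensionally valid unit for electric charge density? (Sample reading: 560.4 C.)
No

electric charge density has SI base units: A * s / m^3
C does NOT reduce to A * s / m^3; a valid unit for electric charge density would be e.g. C/m³.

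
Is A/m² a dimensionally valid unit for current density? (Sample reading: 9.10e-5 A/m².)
Yes

current density has SI base units: A / m^2
A/m² reduces to the same SI base units, so it is a valid unit for current density.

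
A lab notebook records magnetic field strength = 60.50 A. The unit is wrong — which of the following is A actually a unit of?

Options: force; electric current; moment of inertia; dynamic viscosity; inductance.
electric current

magnetic field strength should have units dimensionally equivalent to A / m (e.g. A/m).
The given unit 'A' reduces to A. Of the listed options, that is the dimensionality of electric current.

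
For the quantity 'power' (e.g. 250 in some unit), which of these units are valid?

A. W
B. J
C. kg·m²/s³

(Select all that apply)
A, C

power has SI base units: kg * m^2 / s^3

Checking each option against kg * m^2 / s^3:
  A. W: ✓ matches
  B. J: ✗ does not match
  C. kg·m²/s³: ✓ matches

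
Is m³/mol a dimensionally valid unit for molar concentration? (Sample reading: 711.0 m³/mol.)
No

molar concentration has SI base units: mol / m^3
m³/mol does NOT reduce to mol / m^3; a valid unit for molar concentration would be e.g. mol/m³.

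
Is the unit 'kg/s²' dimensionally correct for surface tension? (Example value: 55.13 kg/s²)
Yes

surface tension has SI base units: kg / s^2
kg/s² reduces to the same SI base units, so it is a valid unit for surface tension.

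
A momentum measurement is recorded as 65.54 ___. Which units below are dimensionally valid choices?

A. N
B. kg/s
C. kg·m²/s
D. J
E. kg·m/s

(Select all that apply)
E

momentum has SI base units: kg * m / s

Checking each option against kg * m / s:
  A. N: ✗ does not match
  B. kg/s: ✗ does not match
  C. kg·m²/s: ✗ does not match
  D. J: ✗ does not match
  E. kg·m/s: ✓ matches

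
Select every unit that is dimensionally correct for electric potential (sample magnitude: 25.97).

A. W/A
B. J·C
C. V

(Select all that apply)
A, C

electric potential has SI base units: kg * m^2 / (A * s^3)

Checking each option against kg * m^2 / (A * s^3):
  A. W/A: ✓ matches
  B. J·C: ✗ does not match
  C. V: ✓ matches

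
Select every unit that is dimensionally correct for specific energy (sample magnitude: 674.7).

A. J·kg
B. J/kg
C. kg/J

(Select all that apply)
B

specific energy has SI base units: m^2 / s^2

Checking each option against m^2 / s^2:
  A. J·kg: ✗ does not match
  B. J/kg: ✓ matches
  C. kg/J: ✗ does not match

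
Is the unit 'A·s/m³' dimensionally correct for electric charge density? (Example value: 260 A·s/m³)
Yes

electric charge density has SI base units: A * s / m^3
A·s/m³ reduces to the same SI base units, so it is a valid unit for electric charge density.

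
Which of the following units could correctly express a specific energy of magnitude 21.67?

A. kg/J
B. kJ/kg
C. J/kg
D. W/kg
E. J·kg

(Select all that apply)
B, C

specific energy has SI base units: m^2 / s^2

Checking each option against m^2 / s^2:
  A. kg/J: ✗ does not match
  B. kJ/kg: ✓ matches
  C. J/kg: ✓ matches
  D. W/kg: ✗ does not match
  E. J·kg: ✗ does not match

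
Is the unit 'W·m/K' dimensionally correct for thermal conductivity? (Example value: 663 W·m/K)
No

thermal conductivity has SI base units: kg * m / (s^3 * K)
W·m/K does NOT reduce to kg * m / (s^3 * K); a valid unit for thermal conductivity would be e.g. W/(m·K).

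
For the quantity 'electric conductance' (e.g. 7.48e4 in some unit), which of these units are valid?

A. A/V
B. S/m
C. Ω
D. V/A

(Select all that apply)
A

electric conductance has SI base units: A^2 * s^3 / (kg * m^2)

Checking each option against A^2 * s^3 / (kg * m^2):
  A. A/V: ✓ matches
  B. S/m: ✗ does not match
  C. Ω: ✗ does not match
  D. V/A: ✗ does not match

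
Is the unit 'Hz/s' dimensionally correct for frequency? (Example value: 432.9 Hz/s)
No

frequency has SI base units: 1 / s
Hz/s does NOT reduce to 1 / s; a valid unit for frequency would be e.g. Hz.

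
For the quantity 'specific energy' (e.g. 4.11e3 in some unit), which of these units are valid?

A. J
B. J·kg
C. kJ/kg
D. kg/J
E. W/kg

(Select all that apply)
C

specific energy has SI base units: m^2 / s^2

Checking each option against m^2 / s^2:
  A. J: ✗ does not match
  B. J·kg: ✗ does not match
  C. kJ/kg: ✓ matches
  D. kg/J: ✗ does not match
  E. W/kg: ✗ does not match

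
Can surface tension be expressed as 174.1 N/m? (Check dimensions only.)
Yes

surface tension has SI base units: kg / s^2
N/m reduces to the same SI base units, so it is a valid unit for surface tension.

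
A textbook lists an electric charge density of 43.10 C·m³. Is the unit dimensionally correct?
No

electric charge density has SI base units: A * s / m^3
C·m³ does NOT reduce to A * s / m^3; a valid unit for electric charge density would be e.g. C/m³.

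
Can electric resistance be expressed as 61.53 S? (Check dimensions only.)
No

electric resistance has SI base units: kg * m^2 / (A^2 * s^3)
S does NOT reduce to kg * m^2 / (A^2 * s^3); a valid unit for electric resistance would be e.g. Ω.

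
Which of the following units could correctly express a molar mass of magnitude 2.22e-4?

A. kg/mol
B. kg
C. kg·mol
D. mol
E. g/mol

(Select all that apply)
A, E

molar mass has SI base units: kg / mol

Checking each option against kg / mol:
  A. kg/mol: ✓ matches
  B. kg: ✗ does not match
  C. kg·mol: ✗ does not match
  D. mol: ✗ does not match
  E. g/mol: ✓ matches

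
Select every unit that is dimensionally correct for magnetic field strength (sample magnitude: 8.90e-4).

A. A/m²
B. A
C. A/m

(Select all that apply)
C

magnetic field strength has SI base units: A / m

Checking each option against A / m:
  A. A/m²: ✗ does not match
  B. A: ✗ does not match
  C. A/m: ✓ matches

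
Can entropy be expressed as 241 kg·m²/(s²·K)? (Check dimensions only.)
Yes

entropy has SI base units: kg * m^2 / (s^2 * K)
kg·m²/(s²·K) reduces to the same SI base units, so it is a valid unit for entropy.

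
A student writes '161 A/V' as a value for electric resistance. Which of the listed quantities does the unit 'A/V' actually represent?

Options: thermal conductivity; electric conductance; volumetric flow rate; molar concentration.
electric conductance

electric resistance should have units dimensionally equivalent to kg * m^2 / (A^2 * s^3) (e.g. Ω).
The given unit 'A/V' reduces to A^2 * s^3 / (kg * m^2). Of the listed options, that is the dimensionality of electric conductance.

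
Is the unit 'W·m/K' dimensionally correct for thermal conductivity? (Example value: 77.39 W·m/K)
No

thermal conductivity has SI base units: kg * m / (s^3 * K)
W·m/K does NOT reduce to kg * m / (s^3 * K); a valid unit for thermal conductivity would be e.g. W/(m·K).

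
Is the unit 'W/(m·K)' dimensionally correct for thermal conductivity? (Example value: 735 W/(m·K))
Yes

thermal conductivity has SI base units: kg * m / (s^3 * K)
W/(m·K) reduces to the same SI base units, so it is a valid unit for thermal conductivity.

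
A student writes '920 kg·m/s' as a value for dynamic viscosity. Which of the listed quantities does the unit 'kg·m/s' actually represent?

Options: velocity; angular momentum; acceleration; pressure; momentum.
momentum

dynamic viscosity should have units dimensionally equivalent to kg / (m * s) (e.g. Pa·s).
The given unit 'kg·m/s' reduces to kg * m / s. Of the listed options, that is the dimensionality of momentum.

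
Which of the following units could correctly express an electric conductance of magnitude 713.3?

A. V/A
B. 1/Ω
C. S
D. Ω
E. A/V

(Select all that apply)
B, C, E

electric conductance has SI base units: A^2 * s^3 / (kg * m^2)

Checking each option against A^2 * s^3 / (kg * m^2):
  A. V/A: ✗ does not match
  B. 1/Ω: ✓ matches
  C. S: ✓ matches
  D. Ω: ✗ does not match
  E. A/V: ✓ matches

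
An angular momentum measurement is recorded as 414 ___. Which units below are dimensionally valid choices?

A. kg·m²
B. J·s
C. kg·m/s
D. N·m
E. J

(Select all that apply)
B

angular momentum has SI base units: kg * m^2 / s

Checking each option against kg * m^2 / s:
  A. kg·m²: ✗ does not match
  B. J·s: ✓ matches
  C. kg·m/s: ✗ does not match
  D. N·m: ✗ does not match
  E. J: ✗ does not match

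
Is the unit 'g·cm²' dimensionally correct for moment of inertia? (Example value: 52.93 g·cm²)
Yes

moment of inertia has SI base units: kg * m^2
g·cm² reduces to the same SI base units, so it is a valid unit for moment of inertia.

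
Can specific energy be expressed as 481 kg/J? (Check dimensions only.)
No

specific energy has SI base units: m^2 / s^2
kg/J does NOT reduce to m^2 / s^2; a valid unit for specific energy would be e.g. J/kg.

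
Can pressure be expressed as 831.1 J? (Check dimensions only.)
No

pressure has SI base units: kg / (m * s^2)
J does NOT reduce to kg / (m * s^2); a valid unit for pressure would be e.g. Pa.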